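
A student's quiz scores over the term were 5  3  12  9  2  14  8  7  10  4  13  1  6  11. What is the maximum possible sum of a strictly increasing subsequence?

Let S[i] be the best sum of a strictly increasing subsequence ending at i:
i:      1  2  3  4  5  6  7  8  9 10 11 12 13 14
a[i]:   5  3 12  9  2 14  8  7 10  4 13  1  6 11
S:      5  3 17 14  2 31 13 12 24  7 37  1 13 35
Maximum is 37 (e.g. 5 + 9 + 10 + 13).

37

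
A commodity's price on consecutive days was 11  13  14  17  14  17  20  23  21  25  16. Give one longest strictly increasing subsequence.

11, 13, 14, 17, 20, 23, 25

Patience tails give the LIS length; then backtrack through the dp parents:
11 → extends → [11]
13 → extends → [11, 13]
14 → extends → [11, 13, 14]
17 → extends → [11, 13, 14, 17]
14 → already a tail → [11, 13, 14, 17]
17 → already a tail → [11, 13, 14, 17]
20 → extends → [11, 13, 14, 17, 20]
23 → extends → [11, 13, 14, 17, 20, 23]
21 → replaces 23 → [11, 13, 14, 17, 20, 21]
25 → extends → [11, 13, 14, 17, 20, 21, 25]
16 → replaces 17 → [11, 13, 14, 16, 20, 21, 25]
Length 7; one witness is 11, 13, 14, 17, 20, 23, 25.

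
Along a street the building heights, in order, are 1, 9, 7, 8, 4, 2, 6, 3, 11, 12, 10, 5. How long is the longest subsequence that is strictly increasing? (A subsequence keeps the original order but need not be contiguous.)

Track the smallest tail for each achievable length (strict):
1 → extends → [1]
9 → extends → [1, 9]
7 → replaces 9 → [1, 7]
8 → extends → [1, 7, 8]
4 → replaces 7 → [1, 4, 8]
2 → replaces 4 → [1, 2, 8]
6 → replaces 8 → [1, 2, 6]
3 → replaces 6 → [1, 2, 3]
11 → extends → [1, 2, 3, 11]
12 → extends → [1, 2, 3, 11, 12]
10 → replaces 11 → [1, 2, 3, 10, 12]
5 → replaces 10 → [1, 2, 3, 5, 12]
Five tails, so the longest strictly increasing subsequence has length 5 (e.g. 1, 7, 8, 11, 12).

5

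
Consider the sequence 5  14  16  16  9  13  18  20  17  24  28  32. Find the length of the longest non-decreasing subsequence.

9

Track the smallest tail for each achievable length (allowing ties):
5 → extends → [5]
14 → extends → [5, 14]
16 → extends → [5, 14, 16]
16 → extends → [5, 14, 16, 16]
9 → replaces 14 → [5, 9, 16, 16]
13 → replaces 16 → [5, 9, 13, 16]
18 → extends → [5, 9, 13, 16, 18]
20 → extends → [5, 9, 13, 16, 18, 20]
17 → replaces 18 → [5, 9, 13, 16, 17, 20]
24 → extends → [5, 9, 13, 16, 17, 20, 24]
28 → extends → [5, 9, 13, 16, 17, 20, 24, 28]
32 → extends → [5, 9, 13, 16, 17, 20, 24, 28, 32]
Nine tails, so the longest non-decreasing subsequence has length 9 (e.g. 5, 14, 16, 16, 18, 20, 24, 28, 32).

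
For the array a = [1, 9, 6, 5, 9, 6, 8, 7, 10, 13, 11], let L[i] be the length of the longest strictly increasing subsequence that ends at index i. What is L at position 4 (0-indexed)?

dp[i] = 1 + max{dp[j] : j<i, a[j]<a[i]} (or 1 if no such j):
i:      0  1  2  3  4  5  6  7  8  9 10
a[i]:   1  9  6  5  9  6  8  7 10 13 11
dp:     1  2  2  2  3  3  4  4  5  6  6
At index 4 the value is 3.

3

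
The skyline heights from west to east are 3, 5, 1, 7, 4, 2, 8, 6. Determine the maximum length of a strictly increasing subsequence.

4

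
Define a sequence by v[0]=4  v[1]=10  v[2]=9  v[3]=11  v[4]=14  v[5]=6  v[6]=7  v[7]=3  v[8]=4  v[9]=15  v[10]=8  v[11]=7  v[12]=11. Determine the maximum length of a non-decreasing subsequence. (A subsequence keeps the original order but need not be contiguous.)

Track the smallest tail for each achievable length (allowing ties):
4 → extends → [4]
10 → extends → [4, 10]
9 → replaces 10 → [4, 9]
11 → extends → [4, 9, 11]
14 → extends → [4, 9, 11, 14]
6 → replaces 9 → [4, 6, 11, 14]
7 → replaces 11 → [4, 6, 7, 14]
3 → replaces 4 → [3, 6, 7, 14]
4 → replaces 6 → [3, 4, 7, 14]
15 → extends → [3, 4, 7, 14, 15]
8 → replaces 14 → [3, 4, 7, 8, 15]
7 → replaces 8 → [3, 4, 7, 7, 15]
11 → replaces 15 → [3, 4, 7, 7, 11]
Five tails, so the longest non-decreasing subsequence has length 5 (e.g. 4, 10, 11, 14, 15).

5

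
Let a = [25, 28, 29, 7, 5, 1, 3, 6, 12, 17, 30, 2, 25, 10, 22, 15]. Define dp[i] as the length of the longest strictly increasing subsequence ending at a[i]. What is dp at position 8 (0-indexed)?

4

dp[i] = 1 + max{dp[j] : j<i, a[j]<a[i]} (or 1 if no such j):
i:      0  1  2  3  4  5  6  7  8  9 10 11 12 13 14 15
a[i]:  25 28 29  7  5  1  3  6 12 17 30  2 25 10 22 15
dp:     1  2  3  1  1  1  2  3  4  5  6  2  6  4  6  5
At index 8 the value is 4.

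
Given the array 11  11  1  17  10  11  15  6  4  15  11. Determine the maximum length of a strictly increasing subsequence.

4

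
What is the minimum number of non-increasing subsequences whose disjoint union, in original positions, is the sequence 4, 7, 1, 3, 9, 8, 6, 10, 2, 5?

4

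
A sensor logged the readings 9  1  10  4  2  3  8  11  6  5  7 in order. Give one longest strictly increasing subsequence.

1, 2, 3, 8, 11

Patience tails give the LIS length; then backtrack through the dp parents:
9 → extends → [9]
1 → replaces 9 → [1]
10 → extends → [1, 10]
4 → replaces 10 → [1, 4]
2 → replaces 4 → [1, 2]
3 → extends → [1, 2, 3]
8 → extends → [1, 2, 3, 8]
11 → extends → [1, 2, 3, 8, 11]
6 → replaces 8 → [1, 2, 3, 6, 11]
5 → replaces 6 → [1, 2, 3, 5, 11]
7 → replaces 11 → [1, 2, 3, 5, 7]
Length 5; one witness is 1, 2, 3, 8, 11.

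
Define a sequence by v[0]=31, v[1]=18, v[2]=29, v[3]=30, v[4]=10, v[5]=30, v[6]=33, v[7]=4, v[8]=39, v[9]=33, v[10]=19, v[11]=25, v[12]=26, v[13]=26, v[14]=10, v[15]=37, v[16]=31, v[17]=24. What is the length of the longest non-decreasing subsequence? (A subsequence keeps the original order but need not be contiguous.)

7

Track the smallest tail for each achievable length (allowing ties):
31 → extends → [31]
18 → replaces 31 → [18]
29 → extends → [18, 29]
30 → extends → [18, 29, 30]
10 → replaces 18 → [10, 29, 30]
30 → extends → [10, 29, 30, 30]
33 → extends → [10, 29, 30, 30, 33]
4 → replaces 10 → [4, 29, 30, 30, 33]
39 → extends → [4, 29, 30, 30, 33, 39]
33 → replaces 39 → [4, 29, 30, 30, 33, 33]
19 → replaces 29 → [4, 19, 30, 30, 33, 33]
25 → replaces 30 → [4, 19, 25, 30, 33, 33]
26 → replaces 30 → [4, 19, 25, 26, 33, 33]
26 → replaces 33 → [4, 19, 25, 26, 26, 33]
10 → replaces 19 → [4, 10, 25, 26, 26, 33]
37 → extends → [4, 10, 25, 26, 26, 33, 37]
31 → replaces 33 → [4, 10, 25, 26, 26, 31, 37]
24 → replaces 25 → [4, 10, 24, 26, 26, 31, 37]
Seven tails, so the longest non-decreasing subsequence has length 7 (e.g. 18, 29, 30, 30, 33, 33, 37).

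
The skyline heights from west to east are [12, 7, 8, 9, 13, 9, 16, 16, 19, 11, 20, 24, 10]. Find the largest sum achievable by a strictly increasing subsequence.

Let S[i] be the best sum of a strictly increasing subsequence ending at i:
i:       1   2   3   4   5   6   7   8   9  10  11  12  13
a[i]:   12   7   8   9  13   9  16  16  19  11  20  24  10
S:      12   7  15  24  37  24  53  53  72  35  92 116  34
Maximum is 116 (e.g. 7 + 8 + 9 + 13 + 16 + 19 + 20 + 24).

116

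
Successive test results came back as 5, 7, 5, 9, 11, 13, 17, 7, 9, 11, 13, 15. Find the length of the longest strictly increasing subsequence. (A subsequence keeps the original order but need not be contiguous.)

Track the smallest tail for each achievable length (strict):
5 → extends → [5]
7 → extends → [5, 7]
5 → already a tail → [5, 7]
9 → extends → [5, 7, 9]
11 → extends → [5, 7, 9, 11]
13 → extends → [5, 7, 9, 11, 13]
17 → extends → [5, 7, 9, 11, 13, 17]
7 → already a tail → [5, 7, 9, 11, 13, 17]
9 → already a tail → [5, 7, 9, 11, 13, 17]
11 → already a tail → [5, 7, 9, 11, 13, 17]
13 → already a tail → [5, 7, 9, 11, 13, 17]
15 → replaces 17 → [5, 7, 9, 11, 13, 15]
Six tails, so the longest strictly increasing subsequence has length 6 (e.g. 5, 7, 9, 11, 13, 17).

6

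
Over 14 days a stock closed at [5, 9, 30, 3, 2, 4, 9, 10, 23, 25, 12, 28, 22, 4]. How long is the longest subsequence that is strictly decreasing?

4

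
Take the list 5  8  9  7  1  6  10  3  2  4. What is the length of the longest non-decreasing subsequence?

Track the smallest tail for each achievable length (allowing ties):
5 → extends → [5]
8 → extends → [5, 8]
9 → extends → [5, 8, 9]
7 → replaces 8 → [5, 7, 9]
1 → replaces 5 → [1, 7, 9]
6 → replaces 7 → [1, 6, 9]
10 → extends → [1, 6, 9, 10]
3 → replaces 6 → [1, 3, 9, 10]
2 → replaces 3 → [1, 2, 9, 10]
4 → replaces 9 → [1, 2, 4, 10]
Four tails, so the longest non-decreasing subsequence has length 4 (e.g. 5, 8, 9, 10).

4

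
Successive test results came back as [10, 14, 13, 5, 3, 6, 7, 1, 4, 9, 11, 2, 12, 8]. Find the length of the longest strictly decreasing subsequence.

Let dp[i] be the longest strictly decreasing subsequence ending at i:
i:      1  2  3  4  5  6  7  8  9 10 11 12 13 14
a[i]:  10 14 13  5  3  6  7  1  4  9 11  2 12  8
dp:     1  1  2  3  4  3  3  5  4  3  3  5  3  4
Maximum is 5.

5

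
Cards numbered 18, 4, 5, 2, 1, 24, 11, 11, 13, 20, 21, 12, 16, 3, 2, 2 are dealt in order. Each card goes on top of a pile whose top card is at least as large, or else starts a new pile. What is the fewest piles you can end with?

6

Place each on the leftmost legal pile:
18 → new pile 1 (tops now [18])
4 → pile 1 (tops now [4])
5 → new pile 2 (tops now [4, 5])
2 → pile 1 (tops now [2, 5])
1 → pile 1 (tops now [1, 5])
24 → new pile 3 (tops now [1, 5, 24])
11 → pile 3 (tops now [1, 5, 11])
11 → pile 3 (tops now [1, 5, 11])
13 → new pile 4 (tops now [1, 5, 11, 13])
20 → new pile 5 (tops now [1, 5, 11, 13, 20])
21 → new pile 6 (tops now [1, 5, 11, 13, 20, 21])
12 → pile 4 (tops now [1, 5, 11, 12, 20, 21])
16 → pile 5 (tops now [1, 5, 11, 12, 16, 21])
3 → pile 2 (tops now [1, 3, 11, 12, 16, 21])
2 → pile 2 (tops now [1, 2, 11, 12, 16, 21])
2 → pile 2 (tops now [1, 2, 11, 12, 16, 21])
Six piles.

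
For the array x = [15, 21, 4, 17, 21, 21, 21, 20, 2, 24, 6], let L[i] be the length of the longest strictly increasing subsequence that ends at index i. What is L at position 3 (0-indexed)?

dp[i] = 1 + max{dp[j] : j<i, x[j]<x[i]} (or 1 if no such j):
i:      0  1  2  3  4  5  6  7  8  9 10
x[i]:  15 21  4 17 21 21 21 20  2 24  6
dp:     1  2  1  2  3  3  3  3  1  4  2
At index 3 the value is 2.

2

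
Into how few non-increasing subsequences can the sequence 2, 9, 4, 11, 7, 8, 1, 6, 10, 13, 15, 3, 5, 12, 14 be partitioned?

The minimum number of non-increasing subsequences covering a sequence equals the length of its longest strictly increasing subsequence.
LIS length is 7 (e.g. 2, 4, 7, 8, 10, 13, 15), so 7 piles are needed.

7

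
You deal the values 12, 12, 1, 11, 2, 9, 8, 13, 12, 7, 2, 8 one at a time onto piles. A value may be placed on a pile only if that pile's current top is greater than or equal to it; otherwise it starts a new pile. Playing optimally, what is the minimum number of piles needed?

4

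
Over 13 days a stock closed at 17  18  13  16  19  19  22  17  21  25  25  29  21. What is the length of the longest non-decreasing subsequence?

Let dp[i] be the length of the longest such subsequence ending at index i:
i:      1  2  3  4  5  6  7  8  9 10 11 12 13
a[i]:  17 18 13 16 19 19 22 17 21 25 25 29 21
dp:     1  2  1  2  3  4  5  3  5  6  7  8  6
Maximum dp value is 8.

8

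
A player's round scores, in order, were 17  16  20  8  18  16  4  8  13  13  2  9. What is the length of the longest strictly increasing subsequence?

Let dp[i] be the length of the longest such subsequence ending at index i:
i:      1  2  3  4  5  6  7  8  9 10 11 12
a[i]:  17 16 20  8 18 16  4  8 13 13  2  9
dp:     1  1  2  1  2  2  1  2  3  3  1  3
Maximum dp value is 3.

3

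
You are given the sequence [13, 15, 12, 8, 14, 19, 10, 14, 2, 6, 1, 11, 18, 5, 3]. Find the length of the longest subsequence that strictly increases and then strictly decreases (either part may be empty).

inc[i] = longest strictly increasing subsequence ending at i; dec[i] = longest strictly decreasing subsequence starting at i:
i:      1  2  3  4  5  6  7  8  9 10 11 12 13 14 15
a[i]:  13 15 12  8 14 19 10 14  2  6  1 11 18  5  3
inc:    1  2  1  1  2  3  2  3  1  2  1  3  4  2  2
dec:    6  6  5  4  5  5  4  4  2  3  1  3  3  2  1
Best peak at i=2 (value 15): inc=2, dec=6, length 2+6−1 = 7.

7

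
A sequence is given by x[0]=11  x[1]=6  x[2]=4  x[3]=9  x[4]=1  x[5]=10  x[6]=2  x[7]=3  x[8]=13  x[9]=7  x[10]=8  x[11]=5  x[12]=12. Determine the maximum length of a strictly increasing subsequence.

Let dp[i] be the length of the longest such subsequence ending at index i:
i:      0  1  2  3  4  5  6  7  8  9 10 11 12
x[i]:  11  6  4  9  1 10  2  3 13  7  8  5 12
dp:     1  1  1  2  1  3  2  3  4  4  5  4  6
Maximum dp value is 6.

6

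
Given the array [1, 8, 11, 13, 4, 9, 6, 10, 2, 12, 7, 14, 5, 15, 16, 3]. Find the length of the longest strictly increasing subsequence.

Track the smallest tail for each achievable length (strict):
1 → extends → [1]
8 → extends → [1, 8]
11 → extends → [1, 8, 11]
13 → extends → [1, 8, 11, 13]
4 → replaces 8 → [1, 4, 11, 13]
9 → replaces 11 → [1, 4, 9, 13]
6 → replaces 9 → [1, 4, 6, 13]
10 → replaces 13 → [1, 4, 6, 10]
2 → replaces 4 → [1, 2, 6, 10]
12 → extends → [1, 2, 6, 10, 12]
7 → replaces 10 → [1, 2, 6, 7, 12]
14 → extends → [1, 2, 6, 7, 12, 14]
5 → replaces 6 → [1, 2, 5, 7, 12, 14]
15 → extends → [1, 2, 5, 7, 12, 14, 15]
16 → extends → [1, 2, 5, 7, 12, 14, 15, 16]
3 → replaces 5 → [1, 2, 3, 7, 12, 14, 15, 16]
Eight tails, so the longest strictly increasing subsequence has length 8 (e.g. 1, 8, 9, 10, 12, 14, 15, 16).

8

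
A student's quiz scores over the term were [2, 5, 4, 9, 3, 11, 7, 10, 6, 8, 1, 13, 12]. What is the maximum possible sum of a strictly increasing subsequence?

Let S[i] be the best sum of a strictly increasing subsequence ending at i:
i:      1  2  3  4  5  6  7  8  9 10 11 12 13
a[i]:   2  5  4  9  3 11  7 10  6  8  1 13 12
S:      2  7  6 16  5 27 14 26 13 22  1 40 39
Maximum is 40 (e.g. 2 + 5 + 9 + 11 + 13).

40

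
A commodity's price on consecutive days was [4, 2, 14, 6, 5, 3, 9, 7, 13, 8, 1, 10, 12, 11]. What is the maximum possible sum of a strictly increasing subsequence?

47

Let S[i] be the best sum of a strictly increasing subsequence ending at i:
i:      1  2  3  4  5  6  7  8  9 10 11 12 13 14
a[i]:   4  2 14  6  5  3  9  7 13  8  1 10 12 11
S:      4  2 18 10  9  5 19 17 32 25  1 35 47 46
Maximum is 47 (e.g. 4 + 6 + 7 + 8 + 10 + 12).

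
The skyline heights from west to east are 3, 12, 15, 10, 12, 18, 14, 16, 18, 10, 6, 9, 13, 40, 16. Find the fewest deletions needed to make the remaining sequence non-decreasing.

8

Fewest deletions = n − (longest non-decreasing subsequence).
Patience tails:
3 → extends → [3]
12 → extends → [3, 12]
15 → extends → [3, 12, 15]
10 → replaces 12 → [3, 10, 15]
12 → replaces 15 → [3, 10, 12]
18 → extends → [3, 10, 12, 18]
14 → replaces 18 → [3, 10, 12, 14]
16 → extends → [3, 10, 12, 14, 16]
18 → extends → [3, 10, 12, 14, 16, 18]
10 → replaces 12 → [3, 10, 10, 14, 16, 18]
6 → replaces 10 → [3, 6, 10, 14, 16, 18]
9 → replaces 10 → [3, 6, 9, 14, 16, 18]
13 → replaces 14 → [3, 6, 9, 13, 16, 18]
40 → extends → [3, 6, 9, 13, 16, 18, 40]
16 → replaces 18 → [3, 6, 9, 13, 16, 16, 40]
Longest non-decreasing subsequence has length 7, so deletions = 15 − 7 = 8.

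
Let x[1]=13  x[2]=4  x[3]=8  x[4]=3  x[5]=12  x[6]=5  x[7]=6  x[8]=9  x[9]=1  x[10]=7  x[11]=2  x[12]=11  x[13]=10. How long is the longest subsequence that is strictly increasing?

5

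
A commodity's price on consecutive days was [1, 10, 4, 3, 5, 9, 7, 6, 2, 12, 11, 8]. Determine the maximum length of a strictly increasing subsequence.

5

Track the smallest tail for each achievable length (strict):
1 → extends → [1]
10 → extends → [1, 10]
4 → replaces 10 → [1, 4]
3 → replaces 4 → [1, 3]
5 → extends → [1, 3, 5]
9 → extends → [1, 3, 5, 9]
7 → replaces 9 → [1, 3, 5, 7]
6 → replaces 7 → [1, 3, 5, 6]
2 → replaces 3 → [1, 2, 5, 6]
12 → extends → [1, 2, 5, 6, 12]
11 → replaces 12 → [1, 2, 5, 6, 11]
8 → replaces 11 → [1, 2, 5, 6, 8]
Five tails, so the longest strictly increasing subsequence has length 5 (e.g. 1, 4, 5, 9, 12).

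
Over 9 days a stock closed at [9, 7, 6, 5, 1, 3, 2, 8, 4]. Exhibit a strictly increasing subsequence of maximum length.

1, 3, 8

Patience tails give the LIS length; then backtrack through the dp parents:
9 → extends → [9]
7 → replaces 9 → [7]
6 → replaces 7 → [6]
5 → replaces 6 → [5]
1 → replaces 5 → [1]
3 → extends → [1, 3]
2 → replaces 3 → [1, 2]
8 → extends → [1, 2, 8]
4 → replaces 8 → [1, 2, 4]
Length 3; one witness is 1, 3, 8.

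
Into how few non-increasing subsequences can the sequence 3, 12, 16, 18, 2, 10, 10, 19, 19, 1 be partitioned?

5

The minimum number of non-increasing subsequences covering a sequence equals the length of its longest strictly increasing subsequence.
LIS length is 5 (e.g. 3, 12, 16, 18, 19), so 5 piles are needed.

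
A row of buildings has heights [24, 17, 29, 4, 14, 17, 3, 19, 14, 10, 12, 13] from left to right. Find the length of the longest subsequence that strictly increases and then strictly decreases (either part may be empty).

6

inc[i] = longest strictly increasing subsequence ending at i; dec[i] = longest strictly decreasing subsequence starting at i:
i:      1  2  3  4  5  6  7  8  9 10 11 12
a[i]:  24 17 29  4 14 17  3 19 14 10 12 13
inc:    1  1  2  1  2  3  1  4  2  2  3  4
dec:    4  3  4  2  2  3  1  3  2  1  1  1
Best peak at i=8 (value 19): inc=4, dec=3, length 4+3−1 = 6.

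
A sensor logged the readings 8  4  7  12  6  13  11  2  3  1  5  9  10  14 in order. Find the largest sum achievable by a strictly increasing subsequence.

Let S[i] be the best sum of a strictly increasing subsequence ending at i:
i:      1  2  3  4  5  6  7  8  9 10 11 12 13 14
a[i]:   8  4  7 12  6 13 11  2  3  1  5  9 10 14
S:      8  4 11 23 10 36 22  2  5  1 10 20 30 50
Maximum is 50 (e.g. 4 + 7 + 12 + 13 + 14).

50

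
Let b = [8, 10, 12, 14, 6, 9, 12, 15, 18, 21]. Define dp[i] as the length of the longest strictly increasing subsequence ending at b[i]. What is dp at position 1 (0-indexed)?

dp[i] = 1 + max{dp[j] : j<i, b[j]<b[i]} (or 1 if no such j):
i:      0  1  2  3  4  5  6  7  8  9
b[i]:   8 10 12 14  6  9 12 15 18 21
dp:     1  2  3  4  1  2  3  5  6  7
At index 1 the value is 2.

2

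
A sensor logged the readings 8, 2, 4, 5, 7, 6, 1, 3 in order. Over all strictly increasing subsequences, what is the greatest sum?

Let S[i] be the best sum of a strictly increasing subsequence ending at i:
i:      1  2  3  4  5  6  7  8
a[i]:   8  2  4  5  7  6  1  3
S:      8  2  6 11 18 17  1  5
Maximum is 18 (e.g. 2 + 4 + 5 + 7).

18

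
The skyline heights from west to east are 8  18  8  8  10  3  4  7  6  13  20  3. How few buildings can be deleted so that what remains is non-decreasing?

Fewest deletions = n − (longest non-decreasing subsequence).
i:      1  2  3  4  5  6  7  8  9 10 11 12
a[i]:   8 18  8  8 10  3  4  7  6 13 20  3
dp:     1  2  2  3  4  1  2  3  3  5  6  2
max dp = 6, so deletions = 12 − 6 = 6.

6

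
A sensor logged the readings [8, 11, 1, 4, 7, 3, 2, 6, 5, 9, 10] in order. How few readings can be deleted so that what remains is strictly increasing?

6

Fewest deletions = n − (longest strictly increasing subsequence).
Patience tails:
8 → extends → [8]
11 → extends → [8, 11]
1 → replaces 8 → [1, 11]
4 → replaces 11 → [1, 4]
7 → extends → [1, 4, 7]
3 → replaces 4 → [1, 3, 7]
2 → replaces 3 → [1, 2, 7]
6 → replaces 7 → [1, 2, 6]
5 → replaces 6 → [1, 2, 5]
9 → extends → [1, 2, 5, 9]
10 → extends → [1, 2, 5, 9, 10]
Longest strictly increasing subsequence has length 5, so deletions = 11 − 5 = 6.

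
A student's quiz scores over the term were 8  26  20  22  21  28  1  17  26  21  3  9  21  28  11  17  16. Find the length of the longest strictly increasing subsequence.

5

Track the smallest tail for each achievable length (strict):
8 → extends → [8]
26 → extends → [8, 26]
20 → replaces 26 → [8, 20]
22 → extends → [8, 20, 22]
21 → replaces 22 → [8, 20, 21]
28 → extends → [8, 20, 21, 28]
1 → replaces 8 → [1, 20, 21, 28]
17 → replaces 20 → [1, 17, 21, 28]
26 → replaces 28 → [1, 17, 21, 26]
21 → already a tail → [1, 17, 21, 26]
3 → replaces 17 → [1, 3, 21, 26]
9 → replaces 21 → [1, 3, 9, 26]
21 → replaces 26 → [1, 3, 9, 21]
28 → extends → [1, 3, 9, 21, 28]
11 → replaces 21 → [1, 3, 9, 11, 28]
17 → replaces 28 → [1, 3, 9, 11, 17]
16 → replaces 17 → [1, 3, 9, 11, 16]
Five tails, so the longest strictly increasing subsequence has length 5 (e.g. 8, 20, 22, 26, 28).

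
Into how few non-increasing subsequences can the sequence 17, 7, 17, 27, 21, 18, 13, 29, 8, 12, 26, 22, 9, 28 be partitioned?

5

The minimum number of non-increasing subsequences covering a sequence equals the length of its longest strictly increasing subsequence.
LIS length is 5 (e.g. 7, 17, 21, 26, 28), so 5 piles are needed.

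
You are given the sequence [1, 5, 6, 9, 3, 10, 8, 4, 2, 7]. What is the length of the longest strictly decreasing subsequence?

4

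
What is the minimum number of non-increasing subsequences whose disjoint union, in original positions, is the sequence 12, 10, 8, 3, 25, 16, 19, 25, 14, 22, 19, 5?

4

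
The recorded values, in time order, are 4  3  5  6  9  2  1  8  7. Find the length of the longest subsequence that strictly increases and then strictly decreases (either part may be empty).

6

inc[i] = longest strictly increasing subsequence ending at i; dec[i] = longest strictly decreasing subsequence starting at i:
i:     1 2 3 4 5 6 7 8 9
a[i]:  4 3 5 6 9 2 1 8 7
inc:   1 1 2 3 4 1 1 4 4
dec:   4 3 3 3 3 2 1 2 1
Best peak at i=5 (value 9): inc=4, dec=3, length 4+3−1 = 6.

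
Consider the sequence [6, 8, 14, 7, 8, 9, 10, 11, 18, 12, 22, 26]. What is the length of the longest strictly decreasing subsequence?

2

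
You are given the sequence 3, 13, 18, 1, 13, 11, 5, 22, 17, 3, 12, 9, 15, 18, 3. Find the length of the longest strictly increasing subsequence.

5

Let dp[i] be the length of the longest such subsequence ending at index i:
i:      1  2  3  4  5  6  7  8  9 10 11 12 13 14 15
a[i]:   3 13 18  1 13 11  5 22 17  3 12  9 15 18  3
dp:     1  2  3  1  2  2  2  4  3  2  3  3  4  5  2
Maximum dp value is 5.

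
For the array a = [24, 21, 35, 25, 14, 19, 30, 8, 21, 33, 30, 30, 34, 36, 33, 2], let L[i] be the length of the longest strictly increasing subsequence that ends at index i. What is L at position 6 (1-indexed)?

dp[i] = 1 + max{dp[j] : j<i, a[j]<a[i]} (or 1 if no such j):
i:      1  2  3  4  5  6  7  8  9 10 11 12 13 14 15 16
a[i]:  24 21 35 25 14 19 30  8 21 33 30 30 34 36 33  2
dp:     1  1  2  2  1  2  3  1  3  4  4  4  5  6  5  1
At index 6 the value is 2.

2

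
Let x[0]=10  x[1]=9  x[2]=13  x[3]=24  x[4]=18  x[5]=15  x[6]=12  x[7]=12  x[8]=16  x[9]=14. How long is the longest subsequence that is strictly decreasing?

Negate each value so 'decreasing' becomes 'increasing', then run patience tails on the negated sequence:
-10 → extends → [-10]
-9 → extends → [-10, -9]
-13 → replaces -10 → [-13, -9]
-24 → replaces -13 → [-24, -9]
-18 → replaces -9 → [-24, -18]
-15 → extends → [-24, -18, -15]
-12 → extends → [-24, -18, -15, -12]
-12 → already a tail → [-24, -18, -15, -12]
-16 → replaces -15 → [-24, -18, -16, -12]
-14 → replaces -12 → [-24, -18, -16, -14]
Four tails, so the longest strictly decreasing subsequence of the original has length 4.

4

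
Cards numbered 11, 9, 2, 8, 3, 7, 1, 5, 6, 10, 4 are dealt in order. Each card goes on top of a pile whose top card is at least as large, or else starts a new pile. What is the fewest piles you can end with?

5

Place each on the leftmost legal pile:
11 → new pile 1 (tops now [11])
9 → pile 1 (tops now [9])
2 → pile 1 (tops now [2])
8 → new pile 2 (tops now [2, 8])
3 → pile 2 (tops now [2, 3])
7 → new pile 3 (tops now [2, 3, 7])
1 → pile 1 (tops now [1, 3, 7])
5 → pile 3 (tops now [1, 3, 5])
6 → new pile 4 (tops now [1, 3, 5, 6])
10 → new pile 5 (tops now [1, 3, 5, 6, 10])
4 → pile 3 (tops now [1, 3, 4, 6, 10])
Five piles.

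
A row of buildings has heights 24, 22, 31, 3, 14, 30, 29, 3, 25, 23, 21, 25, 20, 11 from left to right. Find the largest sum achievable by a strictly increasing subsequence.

Let S[i] be the best sum of a strictly increasing subsequence ending at i:
i:      1  2  3  4  5  6  7  8  9 10 11 12 13 14
a[i]:  24 22 31  3 14 30 29  3 25 23 21 25 20 11
S:     24 22 55  3 17 54 53  3 49 45 38 70 37 14
Maximum is 70 (e.g. 22 + 23 + 25).

70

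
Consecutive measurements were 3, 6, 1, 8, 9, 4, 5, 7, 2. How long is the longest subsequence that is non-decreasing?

Track the smallest tail for each achievable length (allowing ties):
3 → extends → [3]
6 → extends → [3, 6]
1 → replaces 3 → [1, 6]
8 → extends → [1, 6, 8]
9 → extends → [1, 6, 8, 9]
4 → replaces 6 → [1, 4, 8, 9]
5 → replaces 8 → [1, 4, 5, 9]
7 → replaces 9 → [1, 4, 5, 7]
2 → replaces 4 → [1, 2, 5, 7]
Four tails, so the longest non-decreasing subsequence has length 4 (e.g. 3, 6, 8, 9).

4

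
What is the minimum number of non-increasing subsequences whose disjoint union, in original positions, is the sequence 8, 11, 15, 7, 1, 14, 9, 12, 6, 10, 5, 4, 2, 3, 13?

Place each on the leftmost legal pile:
8 → new pile 1 (tops now [8])
11 → new pile 2 (tops now [8, 11])
15 → new pile 3 (tops now [8, 11, 15])
7 → pile 1 (tops now [7, 11, 15])
1 → pile 1 (tops now [1, 11, 15])
14 → pile 3 (tops now [1, 11, 14])
9 → pile 2 (tops now [1, 9, 14])
12 → pile 3 (tops now [1, 9, 12])
6 → pile 2 (tops now [1, 6, 12])
10 → pile 3 (tops now [1, 6, 10])
5 → pile 2 (tops now [1, 5, 10])
4 → pile 2 (tops now [1, 4, 10])
2 → pile 2 (tops now [1, 2, 10])
3 → pile 3 (tops now [1, 2, 3])
13 → new pile 4 (tops now [1, 2, 3, 13])
Four piles.

4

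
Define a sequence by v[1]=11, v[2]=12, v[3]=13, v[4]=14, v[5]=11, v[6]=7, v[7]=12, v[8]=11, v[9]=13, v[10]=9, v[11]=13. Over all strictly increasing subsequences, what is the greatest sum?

50

Let S[i] be the best sum of a strictly increasing subsequence ending at i:
i:      1  2  3  4  5  6  7  8  9 10 11
v[i]:  11 12 13 14 11  7 12 11 13  9 13
S:     11 23 36 50 11  7 23 18 36 16 36
Maximum is 50 (e.g. 11 + 12 + 13 + 14).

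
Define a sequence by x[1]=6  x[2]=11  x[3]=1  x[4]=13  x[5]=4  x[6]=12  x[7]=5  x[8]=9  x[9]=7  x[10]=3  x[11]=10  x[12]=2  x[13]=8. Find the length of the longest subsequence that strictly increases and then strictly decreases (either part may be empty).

8

inc[i] = longest strictly increasing subsequence ending at i; dec[i] = longest strictly decreasing subsequence starting at i:
i:      1  2  3  4  5  6  7  8  9 10 11 12 13
x[i]:   6 11  1 13  4 12  5  9  7  3 10  2  8
inc:    1  2  1  3  2  3  3  4  4  2  5  2  5
dec:    4  5  1  6  3  5  3  4  3  2  2  1  1
Best peak at i=4 (value 13): inc=3, dec=6, length 3+6−1 = 8.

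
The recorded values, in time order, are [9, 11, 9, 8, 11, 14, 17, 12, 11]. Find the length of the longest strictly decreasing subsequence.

3

Let dp[i] be the longest strictly decreasing subsequence ending at i:
i:      1  2  3  4  5  6  7  8  9
a[i]:   9 11  9  8 11 14 17 12 11
dp:     1  1  2  3  1  1  1  2  3
Maximum is 3.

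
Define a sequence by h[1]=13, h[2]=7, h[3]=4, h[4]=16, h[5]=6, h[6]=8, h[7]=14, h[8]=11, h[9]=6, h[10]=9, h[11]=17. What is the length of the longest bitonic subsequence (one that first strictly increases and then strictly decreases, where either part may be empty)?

inc[i] = longest strictly increasing subsequence ending at i; dec[i] = longest strictly decreasing subsequence starting at i:
i:      1  2  3  4  5  6  7  8  9 10 11
h[i]:  13  7  4 16  6  8 14 11  6  9 17
inc:    1  1  1  2  2  3  4  4  2  4  5
dec:    3  2  1  4  1  2  3  2  1  1  1
Best peak at i=7 (value 14): inc=4, dec=3, length 4+3−1 = 6.

6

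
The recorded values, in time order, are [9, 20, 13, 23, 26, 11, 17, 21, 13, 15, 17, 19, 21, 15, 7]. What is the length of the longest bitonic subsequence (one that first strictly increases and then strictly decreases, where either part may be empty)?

inc[i] = longest strictly increasing subsequence ending at i; dec[i] = longest strictly decreasing subsequence starting at i:
i:      1  2  3  4  5  6  7  8  9 10 11 12 13 14 15
a[i]:   9 20 13 23 26 11 17 21 13 15 17 19 21 15  7
inc:    1  2  2  3  4  2  3  4  3  4  5  6  7  4  1
dec:    2  4  3  5  5  2  3  4  2  2  3  3  3  2  1
Best peak at i=13 (value 21): inc=7, dec=3, length 7+3−1 = 9.

9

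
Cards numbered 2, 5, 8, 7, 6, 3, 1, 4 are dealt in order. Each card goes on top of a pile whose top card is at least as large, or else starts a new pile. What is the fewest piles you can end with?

3

Place each on the leftmost legal pile:
2 → new pile 1 (tops now [2])
5 → new pile 2 (tops now [2, 5])
8 → new pile 3 (tops now [2, 5, 8])
7 → pile 3 (tops now [2, 5, 7])
6 → pile 3 (tops now [2, 5, 6])
3 → pile 2 (tops now [2, 3, 6])
1 → pile 1 (tops now [1, 3, 6])
4 → pile 3 (tops now [1, 3, 4])
Three piles.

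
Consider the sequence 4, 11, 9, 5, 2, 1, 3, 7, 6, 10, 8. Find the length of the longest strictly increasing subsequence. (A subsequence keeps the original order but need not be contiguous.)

4

Track the smallest tail for each achievable length (strict):
4 → extends → [4]
11 → extends → [4, 11]
9 → replaces 11 → [4, 9]
5 → replaces 9 → [4, 5]
2 → replaces 4 → [2, 5]
1 → replaces 2 → [1, 5]
3 → replaces 5 → [1, 3]
7 → extends → [1, 3, 7]
6 → replaces 7 → [1, 3, 6]
10 → extends → [1, 3, 6, 10]
8 → replaces 10 → [1, 3, 6, 8]
Four tails, so the longest strictly increasing subsequence has length 4 (e.g. 4, 5, 7, 10).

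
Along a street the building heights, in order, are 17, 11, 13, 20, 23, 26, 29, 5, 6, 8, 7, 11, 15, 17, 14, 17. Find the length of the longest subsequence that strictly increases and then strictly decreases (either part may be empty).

inc[i] = longest strictly increasing subsequence ending at i; dec[i] = longest strictly decreasing subsequence starting at i:
i:      1  2  3  4  5  6  7  8  9 10 11 12 13 14 15 16
a[i]:  17 11 13 20 23 26 29  5  6  8  7 11 15 17 14 17
inc:    1  1  2  3  4  5  6  1  2  3  3  4  5  6  5  6
dec:    4  3  3  3  3  3  3  1  1  2  1  1  2  2  1  1
Best peak at i=7 (value 29): inc=6, dec=3, length 6+3−1 = 8.

8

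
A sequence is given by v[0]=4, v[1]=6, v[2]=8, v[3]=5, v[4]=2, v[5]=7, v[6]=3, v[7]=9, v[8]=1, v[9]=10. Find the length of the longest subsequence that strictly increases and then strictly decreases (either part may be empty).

inc[i] = longest strictly increasing subsequence ending at i; dec[i] = longest strictly decreasing subsequence starting at i:
i:      0  1  2  3  4  5  6  7  8  9
v[i]:   4  6  8  5  2  7  3  9  1 10
inc:    1  2  3  2  1  3  2  4  1  5
dec:    3  4  4  3  2  3  2  2  1  1
Best peak at i=2 (value 8): inc=3, dec=4, length 3+4−1 = 6.

6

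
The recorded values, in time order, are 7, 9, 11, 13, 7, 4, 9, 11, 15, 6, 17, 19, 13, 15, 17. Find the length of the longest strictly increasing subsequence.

Track the smallest tail for each achievable length (strict):
7 → extends → [7]
9 → extends → [7, 9]
11 → extends → [7, 9, 11]
13 → extends → [7, 9, 11, 13]
7 → already a tail → [7, 9, 11, 13]
4 → replaces 7 → [4, 9, 11, 13]
9 → already a tail → [4, 9, 11, 13]
11 → already a tail → [4, 9, 11, 13]
15 → extends → [4, 9, 11, 13, 15]
6 → replaces 9 → [4, 6, 11, 13, 15]
17 → extends → [4, 6, 11, 13, 15, 17]
19 → extends → [4, 6, 11, 13, 15, 17, 19]
13 → already a tail → [4, 6, 11, 13, 15, 17, 19]
15 → already a tail → [4, 6, 11, 13, 15, 17, 19]
17 → already a tail → [4, 6, 11, 13, 15, 17, 19]
Seven tails, so the longest strictly increasing subsequence has length 7 (e.g. 7, 9, 11, 13, 15, 17, 19).

7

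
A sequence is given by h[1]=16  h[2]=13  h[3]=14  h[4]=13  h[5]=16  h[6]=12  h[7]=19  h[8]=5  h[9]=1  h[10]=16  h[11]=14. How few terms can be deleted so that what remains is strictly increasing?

7

Fewest deletions = n − (longest strictly increasing subsequence).
Patience tails:
16 → extends → [16]
13 → replaces 16 → [13]
14 → extends → [13, 14]
13 → already a tail → [13, 14]
16 → extends → [13, 14, 16]
12 → replaces 13 → [12, 14, 16]
19 → extends → [12, 14, 16, 19]
5 → replaces 12 → [5, 14, 16, 19]
1 → replaces 5 → [1, 14, 16, 19]
16 → already a tail → [1, 14, 16, 19]
14 → already a tail → [1, 14, 16, 19]
Longest strictly increasing subsequence has length 4, so deletions = 11 − 4 = 7.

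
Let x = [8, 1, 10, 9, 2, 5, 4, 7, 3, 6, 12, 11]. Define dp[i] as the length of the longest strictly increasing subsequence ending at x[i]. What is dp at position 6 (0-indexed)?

3

dp[i] = 1 + max{dp[j] : j<i, x[j]<x[i]} (or 1 if no such j):
i:      0  1  2  3  4  5  6  7  8  9 10 11
x[i]:   8  1 10  9  2  5  4  7  3  6 12 11
dp:     1  1  2  2  2  3  3  4  3  4  5  5
At index 6 the value is 3.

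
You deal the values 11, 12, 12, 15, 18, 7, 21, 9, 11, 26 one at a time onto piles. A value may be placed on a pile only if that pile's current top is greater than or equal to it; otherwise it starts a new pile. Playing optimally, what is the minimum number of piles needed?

The minimum number of non-increasing subsequences covering a sequence equals the length of its longest strictly increasing subsequence.
LIS length is 6 (e.g. 11, 12, 15, 18, 21, 26), so 6 piles are needed.

6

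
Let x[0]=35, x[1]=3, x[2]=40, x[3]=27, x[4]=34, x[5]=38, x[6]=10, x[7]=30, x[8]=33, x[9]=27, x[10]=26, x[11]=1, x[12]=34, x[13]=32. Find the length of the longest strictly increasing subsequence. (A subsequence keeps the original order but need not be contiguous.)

Let dp[i] be the length of the longest such subsequence ending at index i:
i:      0  1  2  3  4  5  6  7  8  9 10 11 12 13
x[i]:  35  3 40 27 34 38 10 30 33 27 26  1 34 32
dp:     1  1  2  2  3  4  2  3  4  3  3  1  5  4
Maximum dp value is 5.

5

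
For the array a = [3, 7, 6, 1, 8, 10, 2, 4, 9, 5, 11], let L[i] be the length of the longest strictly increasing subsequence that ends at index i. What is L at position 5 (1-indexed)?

dp[i] = 1 + max{dp[j] : j<i, a[j]<a[i]} (or 1 if no such j):
i:      1  2  3  4  5  6  7  8  9 10 11
a[i]:   3  7  6  1  8 10  2  4  9  5 11
dp:     1  2  2  1  3  4  2  3  4  4  5
At index 5 the value is 3.

3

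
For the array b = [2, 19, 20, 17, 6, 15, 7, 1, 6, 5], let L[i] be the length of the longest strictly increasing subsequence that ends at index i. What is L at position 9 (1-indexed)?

dp[i] = 1 + max{dp[j] : j<i, b[j]<b[i]} (or 1 if no such j):
i:      1  2  3  4  5  6  7  8  9 10
b[i]:   2 19 20 17  6 15  7  1  6  5
dp:     1  2  3  2  2  3  3  1  2  2
At index 9 the value is 2.

2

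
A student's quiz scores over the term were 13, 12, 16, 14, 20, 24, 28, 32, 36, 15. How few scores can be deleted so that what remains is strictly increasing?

Fewest deletions = n − (longest strictly increasing subsequence).
i:      1  2  3  4  5  6  7  8  9 10
a[i]:  13 12 16 14 20 24 28 32 36 15
dp:     1  1  2  2  3  4  5  6  7  3
max dp = 7, so deletions = 10 − 7 = 3.

3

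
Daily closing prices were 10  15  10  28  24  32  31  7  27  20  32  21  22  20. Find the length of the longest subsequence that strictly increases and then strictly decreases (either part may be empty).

inc[i] = longest strictly increasing subsequence ending at i; dec[i] = longest strictly decreasing subsequence starting at i:
i:      1  2  3  4  5  6  7  8  9 10 11 12 13 14
a[i]:  10 15 10 28 24 32 31  7 27 20 32 21 22 20
inc:    1  2  1  3  3  4  4  1  4  3  5  4  5  3
dec:    2  3  2  4  3  5  4  1  3  1  3  2  2  1
Best peak at i=6 (value 32): inc=4, dec=5, length 4+5−1 = 8.

8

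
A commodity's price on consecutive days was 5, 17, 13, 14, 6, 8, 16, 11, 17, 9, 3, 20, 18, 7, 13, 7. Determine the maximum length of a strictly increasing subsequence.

6

Let dp[i] be the length of the longest such subsequence ending at index i:
i:      1  2  3  4  5  6  7  8  9 10 11 12 13 14 15 16
a[i]:   5 17 13 14  6  8 16 11 17  9  3 20 18  7 13  7
dp:     1  2  2  3  2  3  4  4  5  4  1  6  6  3  5  3
Maximum dp value is 6.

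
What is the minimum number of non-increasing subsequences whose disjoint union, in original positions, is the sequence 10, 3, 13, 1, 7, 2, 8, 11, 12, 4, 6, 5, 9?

5

The minimum number of non-increasing subsequences covering a sequence equals the length of its longest strictly increasing subsequence.
LIS length is 5 (e.g. 3, 7, 8, 11, 12), so 5 piles are needed.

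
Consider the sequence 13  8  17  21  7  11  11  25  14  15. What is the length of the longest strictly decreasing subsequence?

Negate each value so 'decreasing' becomes 'increasing', then run patience tails on the negated sequence:
-13 → extends → [-13]
-8 → extends → [-13, -8]
-17 → replaces -13 → [-17, -8]
-21 → replaces -17 → [-21, -8]
-7 → extends → [-21, -8, -7]
-11 → replaces -8 → [-21, -11, -7]
-11 → already a tail → [-21, -11, -7]
-25 → replaces -21 → [-25, -11, -7]
-14 → replaces -11 → [-25, -14, -7]
-15 → replaces -14 → [-25, -15, -7]
Three tails, so the longest strictly decreasing subsequence of the original has length 3.

3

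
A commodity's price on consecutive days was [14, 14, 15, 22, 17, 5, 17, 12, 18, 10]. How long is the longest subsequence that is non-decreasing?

6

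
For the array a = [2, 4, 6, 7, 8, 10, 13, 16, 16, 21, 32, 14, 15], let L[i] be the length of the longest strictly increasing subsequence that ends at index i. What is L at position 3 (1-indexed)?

dp[i] = 1 + max{dp[j] : j<i, a[j]<a[i]} (or 1 if no such j):
i:      1  2  3  4  5  6  7  8  9 10 11 12 13
a[i]:   2  4  6  7  8 10 13 16 16 21 32 14 15
dp:     1  2  3  4  5  6  7  8  8  9 10  8  9
At index 3 the value is 3.

3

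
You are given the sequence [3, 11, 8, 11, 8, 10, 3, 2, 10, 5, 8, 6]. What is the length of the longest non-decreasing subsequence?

5

Let dp[i] be the length of the longest such subsequence ending at index i:
i:      1  2  3  4  5  6  7  8  9 10 11 12
a[i]:   3 11  8 11  8 10  3  2 10  5  8  6
dp:     1  2  2  3  3  4  2  1  5  3  4  4
Maximum dp value is 5.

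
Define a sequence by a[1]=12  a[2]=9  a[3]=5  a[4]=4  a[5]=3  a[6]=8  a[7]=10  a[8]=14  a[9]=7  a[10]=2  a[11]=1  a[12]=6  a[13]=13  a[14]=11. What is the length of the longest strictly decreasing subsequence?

7

Negate each value so 'decreasing' becomes 'increasing', then run patience tails on the negated sequence:
-12 → extends → [-12]
-9 → extends → [-12, -9]
-5 → extends → [-12, -9, -5]
-4 → extends → [-12, -9, -5, -4]
-3 → extends → [-12, -9, -5, -4, -3]
-8 → replaces -5 → [-12, -9, -8, -4, -3]
-10 → replaces -9 → [-12, -10, -8, -4, -3]
-14 → replaces -12 → [-14, -10, -8, -4, -3]
-7 → replaces -4 → [-14, -10, -8, -7, -3]
-2 → extends → [-14, -10, -8, -7, -3, -2]
-1 → extends → [-14, -10, -8, -7, -3, -2, -1]
-6 → replaces -3 → [-14, -10, -8, -7, -6, -2, -1]
-13 → replaces -10 → [-14, -13, -8, -7, -6, -2, -1]
-11 → replaces -8 → [-14, -13, -11, -7, -6, -2, -1]
Seven tails, so the longest strictly decreasing subsequence of the original has length 7.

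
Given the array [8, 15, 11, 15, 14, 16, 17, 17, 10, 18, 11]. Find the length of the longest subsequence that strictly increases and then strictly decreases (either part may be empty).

inc[i] = longest strictly increasing subsequence ending at i; dec[i] = longest strictly decreasing subsequence starting at i:
i:      1  2  3  4  5  6  7  8  9 10 11
a[i]:   8 15 11 15 14 16 17 17 10 18 11
inc:    1  2  2  3  3  4  5  5  2  6  3
dec:    1  3  2  3  2  2  2  2  1  2  1
Best peak at i=10 (value 18): inc=6, dec=2, length 6+2−1 = 7.

7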